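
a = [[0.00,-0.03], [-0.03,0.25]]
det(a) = -0.00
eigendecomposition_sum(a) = [[-0.0,-0.0],[-0.00,-0.00]] + [[0.0, -0.03], [-0.03, 0.25]]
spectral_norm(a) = 0.25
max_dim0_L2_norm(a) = 0.25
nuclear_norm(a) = 0.26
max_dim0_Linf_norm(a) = 0.25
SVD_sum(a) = [[0.00, -0.03], [-0.03, 0.25]] + [[-0.0,-0.0], [-0.00,-0.0]]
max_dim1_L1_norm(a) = 0.28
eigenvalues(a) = [-0.0, 0.25]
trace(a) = 0.25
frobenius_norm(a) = 0.25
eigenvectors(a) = [[-0.99, 0.12],[-0.12, -0.99]]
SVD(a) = [[0.12, -0.99], [-0.99, -0.12]] @ diag([0.25354960132182447, 0.003549601321824412]) @ [[0.12, -0.99], [0.99, 0.12]]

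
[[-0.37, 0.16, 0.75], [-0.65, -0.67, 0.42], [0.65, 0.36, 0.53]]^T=[[-0.37, -0.65, 0.65], [0.16, -0.67, 0.36], [0.75, 0.42, 0.53]]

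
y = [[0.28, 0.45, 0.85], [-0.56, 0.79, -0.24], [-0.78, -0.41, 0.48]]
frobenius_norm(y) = 1.73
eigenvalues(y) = [(0.27+0.96j), (0.27-0.96j), (1+0j)]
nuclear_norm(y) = 3.00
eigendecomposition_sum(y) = [[(0.14+0.48j), 0.26-0.03j, 0.40-0.14j], [-0.24+0.11j, (0.04+0.14j), (0.1+0.2j)], [(-0.41+0.09j), (0.02+0.23j), 0.10+0.35j]] + [[0.14-0.48j, (0.26+0.03j), (0.4+0.14j)], [(-0.24-0.11j), 0.04-0.14j, (0.1-0.2j)], [(-0.41-0.09j), (0.02-0.23j), 0.10-0.35j]] + [[(0.01+0j), -0.08-0.00j, (0.05+0j)],[-0.07-0.00j, 0.71+0.00j, -0.45-0.00j],[0.04+0.00j, (-0.45-0j), 0.28+0.00j]]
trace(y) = 1.55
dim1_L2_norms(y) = [1.0, 1.0, 1.0]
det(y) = 1.00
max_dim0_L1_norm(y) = 1.65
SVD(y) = [[0.61, 0.65, 0.45], [-0.29, -0.34, 0.89], [0.73, -0.68, -0.02]] @ diag([1.006016712240255, 1.000426888746346, 0.9963314784581554]) @ [[-0.24, -0.26, 0.94],[0.9, 0.3, 0.31],[-0.36, 0.92, 0.16]]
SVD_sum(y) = [[-0.14, -0.16, 0.58],  [0.07, 0.08, -0.28],  [-0.17, -0.19, 0.69]] + [[0.59, 0.2, 0.20], [-0.31, -0.10, -0.11], [-0.61, -0.21, -0.21]] + [[-0.16, 0.41, 0.07], [-0.32, 0.82, 0.14], [0.01, -0.02, -0.0]]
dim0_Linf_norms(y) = [0.78, 0.79, 0.85]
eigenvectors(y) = [[(-0.7+0j), (-0.7-0j), 0.09+0.00j], [(-0.05-0.37j), -0.05+0.37j, -0.85+0.00j], [0.03-0.60j, (0.03+0.6j), (0.53+0j)]]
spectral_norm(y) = 1.01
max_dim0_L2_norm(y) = 1.01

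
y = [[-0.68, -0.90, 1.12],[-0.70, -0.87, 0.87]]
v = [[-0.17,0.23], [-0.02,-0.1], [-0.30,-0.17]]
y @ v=[[-0.20, -0.26], [-0.12, -0.22]]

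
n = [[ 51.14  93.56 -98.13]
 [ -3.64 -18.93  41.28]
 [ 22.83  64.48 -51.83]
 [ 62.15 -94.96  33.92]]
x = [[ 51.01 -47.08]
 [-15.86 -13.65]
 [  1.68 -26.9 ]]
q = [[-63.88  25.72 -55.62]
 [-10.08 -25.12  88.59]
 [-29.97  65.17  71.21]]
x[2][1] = -26.9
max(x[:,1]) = -13.65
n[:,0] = [51.14, -3.64, 22.83, 62.15]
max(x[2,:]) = 1.68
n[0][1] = 93.56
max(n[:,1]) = 93.56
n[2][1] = 64.48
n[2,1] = 64.48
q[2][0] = -29.97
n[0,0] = 51.14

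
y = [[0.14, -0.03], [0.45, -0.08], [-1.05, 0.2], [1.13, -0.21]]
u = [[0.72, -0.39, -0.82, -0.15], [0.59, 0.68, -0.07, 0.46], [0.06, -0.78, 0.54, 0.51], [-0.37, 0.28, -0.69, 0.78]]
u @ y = [[0.62, -0.12], [0.98, -0.18], [-0.33, 0.06], [1.68, -0.31]]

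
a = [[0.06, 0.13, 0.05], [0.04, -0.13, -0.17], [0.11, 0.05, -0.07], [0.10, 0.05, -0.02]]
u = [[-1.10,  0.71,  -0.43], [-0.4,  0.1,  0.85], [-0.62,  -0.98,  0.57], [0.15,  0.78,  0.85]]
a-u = [[1.16, -0.58, 0.48], [0.44, -0.23, -1.02], [0.73, 1.03, -0.64], [-0.05, -0.73, -0.87]]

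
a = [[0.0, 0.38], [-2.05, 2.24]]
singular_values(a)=[3.05, 0.26]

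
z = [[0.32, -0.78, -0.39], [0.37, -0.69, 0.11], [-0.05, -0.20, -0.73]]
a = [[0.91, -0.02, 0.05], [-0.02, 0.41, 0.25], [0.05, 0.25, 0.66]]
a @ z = [[0.28,-0.71,-0.39],[0.13,-0.32,-0.13],[0.08,-0.34,-0.47]]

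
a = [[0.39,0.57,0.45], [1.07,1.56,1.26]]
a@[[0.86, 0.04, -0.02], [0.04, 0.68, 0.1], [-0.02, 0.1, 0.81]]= [[0.35, 0.45, 0.41], [0.96, 1.23, 1.16]]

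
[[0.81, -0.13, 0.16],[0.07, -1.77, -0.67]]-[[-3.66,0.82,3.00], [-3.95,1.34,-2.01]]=[[4.47, -0.95, -2.84], [4.02, -3.11, 1.34]]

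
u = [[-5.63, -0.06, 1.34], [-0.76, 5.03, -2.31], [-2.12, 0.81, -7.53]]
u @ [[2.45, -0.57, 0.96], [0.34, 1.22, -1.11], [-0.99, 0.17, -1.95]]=[[-15.14, 3.36, -7.95],[2.14, 6.18, -1.81],[2.54, 0.92, 11.75]]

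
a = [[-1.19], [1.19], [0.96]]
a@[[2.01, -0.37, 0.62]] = [[-2.39, 0.44, -0.74], [2.39, -0.44, 0.74], [1.93, -0.36, 0.6]]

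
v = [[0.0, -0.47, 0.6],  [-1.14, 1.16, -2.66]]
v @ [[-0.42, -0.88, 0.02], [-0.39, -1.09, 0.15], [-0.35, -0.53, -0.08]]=[[-0.03, 0.19, -0.12], [0.96, 1.15, 0.36]]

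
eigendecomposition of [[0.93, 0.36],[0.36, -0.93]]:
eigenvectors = [[0.98, -0.18], [0.18, 0.98]]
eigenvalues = [1.0, -1.0]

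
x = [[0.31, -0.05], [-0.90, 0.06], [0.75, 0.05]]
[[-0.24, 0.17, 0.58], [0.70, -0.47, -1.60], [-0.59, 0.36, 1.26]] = x @[[-0.78, 0.50, 1.73], [-0.06, -0.29, -0.80]]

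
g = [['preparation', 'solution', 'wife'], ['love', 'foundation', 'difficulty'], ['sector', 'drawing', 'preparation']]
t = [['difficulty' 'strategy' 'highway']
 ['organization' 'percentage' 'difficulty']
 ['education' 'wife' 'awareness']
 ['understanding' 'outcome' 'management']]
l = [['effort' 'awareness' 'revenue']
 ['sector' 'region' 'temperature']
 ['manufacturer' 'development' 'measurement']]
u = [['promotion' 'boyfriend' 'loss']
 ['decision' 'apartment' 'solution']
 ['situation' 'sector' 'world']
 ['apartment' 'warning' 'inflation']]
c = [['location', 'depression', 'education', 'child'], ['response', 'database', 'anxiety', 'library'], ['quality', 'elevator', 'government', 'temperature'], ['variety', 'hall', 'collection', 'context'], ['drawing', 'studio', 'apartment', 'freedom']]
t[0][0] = 'difficulty'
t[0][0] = 'difficulty'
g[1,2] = 'difficulty'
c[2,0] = 'quality'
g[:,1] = ['solution', 'foundation', 'drawing']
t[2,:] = ['education', 'wife', 'awareness']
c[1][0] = 'response'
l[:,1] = ['awareness', 'region', 'development']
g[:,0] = ['preparation', 'love', 'sector']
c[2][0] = 'quality'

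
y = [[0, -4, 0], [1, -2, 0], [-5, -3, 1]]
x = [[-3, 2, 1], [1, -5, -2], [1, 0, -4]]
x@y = [[-3, 5, 1], [5, 12, -2], [20, 8, -4]]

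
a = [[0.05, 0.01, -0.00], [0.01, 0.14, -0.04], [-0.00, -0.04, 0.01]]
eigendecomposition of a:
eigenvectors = [[0.09, -0.99, -0.05], [0.96, 0.08, 0.28], [-0.27, -0.08, 0.96]]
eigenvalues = [0.15, 0.05, -0.0]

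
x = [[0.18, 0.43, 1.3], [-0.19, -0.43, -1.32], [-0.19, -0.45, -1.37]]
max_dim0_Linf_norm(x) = 1.37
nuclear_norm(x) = 2.46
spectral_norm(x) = 2.45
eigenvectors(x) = [[(-0.57+0j), (0.31-0.57j), (0.31+0.57j)],[(0.57+0j), (0.71+0j), 0.71-0.00j],[0.60+0.00j, -0.27+0.08j, -0.27-0.08j]]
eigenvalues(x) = [(-1.62+0j), 0j, -0j]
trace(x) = -1.62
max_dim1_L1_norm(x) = 2.01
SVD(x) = [[-0.56, -0.53, 0.63], [0.57, -0.8, -0.16], [0.59, 0.27, 0.76]] @ diag([2.446660045632517, 0.007231337895580209, 0.0015260595433661088]) @ [[-0.13, -0.31, -0.94], [0.80, -0.59, 0.08], [0.58, 0.75, -0.33]]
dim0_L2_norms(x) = [0.32, 0.76, 2.3]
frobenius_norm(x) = 2.45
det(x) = -0.00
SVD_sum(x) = [[0.18, 0.43, 1.3], [-0.19, -0.43, -1.32], [-0.19, -0.45, -1.37]] + [[-0.00, 0.00, -0.0], [-0.0, 0.0, -0.0], [0.0, -0.00, 0.00]] + [[0.0, 0.0, -0.0],  [-0.0, -0.0, 0.0],  [0.0, 0.00, -0.0]]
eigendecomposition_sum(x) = [[(0.18-0j), 0.43-0.00j, (1.31-0j)], [-0.18+0.00j, -0.43+0.00j, (-1.31+0j)], [(-0.19+0j), -0.45+0.00j, -1.37+0.00j]] + [[(-0+0j), 0.00+0.00j, (-0+0j)], [-0.00-0.00j, 0j, (-0-0j)], [-0j, -0.00-0.00j, 0j]] + [[-0.00-0.00j, 0.00-0.00j, -0.00-0.00j],[-0.00+0.00j, -0j, -0.00+0.00j],[0j, (-0+0j), 0.00-0.00j]]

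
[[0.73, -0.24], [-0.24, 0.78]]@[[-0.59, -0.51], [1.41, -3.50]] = [[-0.77, 0.47],[1.24, -2.61]]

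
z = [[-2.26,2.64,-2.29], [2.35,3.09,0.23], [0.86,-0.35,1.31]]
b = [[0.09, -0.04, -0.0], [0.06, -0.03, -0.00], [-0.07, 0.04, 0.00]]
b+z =[[-2.17, 2.60, -2.29], [2.41, 3.06, 0.23], [0.79, -0.31, 1.31]]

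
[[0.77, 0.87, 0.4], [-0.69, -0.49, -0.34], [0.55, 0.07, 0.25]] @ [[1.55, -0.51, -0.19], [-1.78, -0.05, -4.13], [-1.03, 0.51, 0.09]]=[[-0.77, -0.23, -3.70],  [0.15, 0.2, 2.12],  [0.47, -0.16, -0.37]]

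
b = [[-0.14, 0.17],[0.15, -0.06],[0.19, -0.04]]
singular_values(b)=[0.32, 0.1]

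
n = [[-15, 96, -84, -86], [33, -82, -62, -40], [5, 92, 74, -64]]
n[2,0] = 5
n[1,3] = -40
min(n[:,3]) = -86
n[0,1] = 96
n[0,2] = -84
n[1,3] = -40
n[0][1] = 96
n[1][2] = -62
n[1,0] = 33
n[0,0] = -15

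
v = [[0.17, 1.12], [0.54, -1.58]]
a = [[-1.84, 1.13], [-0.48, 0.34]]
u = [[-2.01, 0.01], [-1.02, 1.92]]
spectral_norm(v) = 1.97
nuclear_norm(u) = 4.06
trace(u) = -0.09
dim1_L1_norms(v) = [1.29, 2.12]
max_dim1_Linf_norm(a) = 1.84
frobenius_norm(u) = 2.96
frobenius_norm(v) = 2.02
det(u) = -3.85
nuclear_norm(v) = 2.41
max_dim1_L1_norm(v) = 2.12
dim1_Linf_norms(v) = [1.12, 1.58]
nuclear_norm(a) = 2.27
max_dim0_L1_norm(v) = 2.7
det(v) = -0.87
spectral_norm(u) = 2.55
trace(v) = -1.41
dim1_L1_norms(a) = [2.97, 0.82]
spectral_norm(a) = 2.24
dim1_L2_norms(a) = [2.16, 0.59]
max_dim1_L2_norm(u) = 2.17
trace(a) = -1.50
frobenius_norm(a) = 2.24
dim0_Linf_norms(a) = [1.84, 1.13]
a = u + v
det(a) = -0.08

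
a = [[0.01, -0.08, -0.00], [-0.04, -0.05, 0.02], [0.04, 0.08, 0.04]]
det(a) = -0.00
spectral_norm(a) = 0.13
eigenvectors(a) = [[(0.51+0j), 0.77+0.00j, (0.77-0j)],  [0.67+0.00j, (-0.37-0.07j), (-0.37+0.07j)],  [-0.54+0.00j, (-0.24-0.47j), -0.24+0.47j]]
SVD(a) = [[0.55, -0.83, 0.01], [0.43, 0.30, 0.85], [-0.72, -0.46, 0.52]] @ diag([0.13077806628275204, 0.04338759273827766, 0.04018226195377102]) @ [[-0.31, -0.94, -0.15],[-0.89, 0.34, -0.29],[-0.32, -0.05, 0.95]]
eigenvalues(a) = [(-0.1+0j), (0.05+0.01j), (0.05-0.01j)]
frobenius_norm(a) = 0.14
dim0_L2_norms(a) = [0.06, 0.12, 0.04]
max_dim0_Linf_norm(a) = 0.08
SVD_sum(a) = [[-0.02,-0.07,-0.01], [-0.02,-0.05,-0.01], [0.03,0.09,0.01]] + [[0.03, -0.01, 0.01], [-0.01, 0.0, -0.00], [0.02, -0.01, 0.01]] + [[-0.00, -0.00, 0.00], [-0.01, -0.00, 0.03], [-0.01, -0.0, 0.02]]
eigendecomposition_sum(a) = [[-0.02+0.00j,(-0.05+0j),(0.01+0j)], [-0.03+0.00j,(-0.07+0j),0.01+0.00j], [(0.02-0j),(0.05-0j),-0.01-0.00j]] + [[(0.02+0.02j), -0.01+0.01j, (-0+0.04j)], [(-0.01-0.01j), 0.01-0.01j, (0.01-0.02j)], [0.01-0.02j, 0.01+0.00j, 0.02-0.01j]] + [[(0.02-0.02j), (-0.01-0.01j), -0.00-0.04j],[(-0.01+0.01j), (0.01+0.01j), (0.01+0.02j)],[0.01+0.02j, (0.01-0j), (0.02+0.01j)]]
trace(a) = 0.00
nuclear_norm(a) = 0.21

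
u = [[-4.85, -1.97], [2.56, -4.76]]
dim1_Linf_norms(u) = [4.85, 4.76]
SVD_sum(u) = [[-2.96, 1.58],[3.97, -2.11]] + [[-1.89, -3.55], [-1.41, -2.65]]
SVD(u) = [[-0.6,0.80],[0.8,0.6]] @ diag([5.610497744157474, 5.013672811702404]) @ [[0.88, -0.47], [-0.47, -0.88]]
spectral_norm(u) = 5.61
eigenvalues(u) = [(-4.8+2.25j), (-4.8-2.25j)]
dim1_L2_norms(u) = [5.23, 5.4]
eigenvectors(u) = [[(0.01-0.66j), (0.01+0.66j)], [(-0.75+0j), -0.75-0.00j]]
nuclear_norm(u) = 10.62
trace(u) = -9.61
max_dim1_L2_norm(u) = 5.4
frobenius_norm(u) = 7.52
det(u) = 28.13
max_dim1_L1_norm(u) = 7.32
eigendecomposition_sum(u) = [[(-2.42+1.07j),-0.98-2.11j],[1.28+2.74j,-2.38+1.17j]] + [[-2.42-1.07j, -0.98+2.11j], [1.28-2.74j, (-2.38-1.17j)]]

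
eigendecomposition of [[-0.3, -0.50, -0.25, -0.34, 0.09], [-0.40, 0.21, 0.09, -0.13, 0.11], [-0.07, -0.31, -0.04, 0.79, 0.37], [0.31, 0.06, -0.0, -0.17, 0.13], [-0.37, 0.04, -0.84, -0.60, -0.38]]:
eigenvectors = [[(-0.4+0j), 0.14-0.47j, 0.14+0.47j, (-0.27+0.09j), (-0.27-0.09j)], [0.79+0.00j, (-0.02-0.26j), (-0.02+0.26j), (-0.09-0.05j), -0.09+0.05j], [-0.18+0.00j, 0.33-0.09j, 0.33+0.09j, (0.38+0.33j), 0.38-0.33j], [(-0.03+0j), (-0.44+0.05j), (-0.44-0.05j), -0.00+0.29j, (-0-0.29j)], [(0.42+0j), 0.62+0.00j, (0.62-0j), (-0.75+0j), -0.75-0.00j]]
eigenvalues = [(0.46+0j), (-0.49+0.34j), (-0.49-0.34j), (-0.08+0.65j), (-0.08-0.65j)]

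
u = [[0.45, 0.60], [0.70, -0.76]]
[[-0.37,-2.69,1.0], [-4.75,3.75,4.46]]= u @ [[-4.11, 0.27, 4.51],[2.46, -4.69, -1.72]]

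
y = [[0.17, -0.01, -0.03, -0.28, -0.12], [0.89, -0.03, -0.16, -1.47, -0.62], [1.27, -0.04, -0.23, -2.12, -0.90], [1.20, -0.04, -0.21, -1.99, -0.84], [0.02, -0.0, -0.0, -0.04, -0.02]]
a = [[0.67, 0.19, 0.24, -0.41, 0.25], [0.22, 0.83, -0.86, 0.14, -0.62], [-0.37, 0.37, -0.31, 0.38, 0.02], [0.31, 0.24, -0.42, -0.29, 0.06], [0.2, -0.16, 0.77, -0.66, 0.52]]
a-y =[[0.5, 0.2, 0.27, -0.13, 0.37], [-0.67, 0.86, -0.70, 1.61, 0.0], [-1.64, 0.41, -0.08, 2.5, 0.92], [-0.89, 0.28, -0.21, 1.7, 0.9], [0.18, -0.16, 0.77, -0.62, 0.54]]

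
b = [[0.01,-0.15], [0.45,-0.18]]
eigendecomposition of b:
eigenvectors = [[0.18+0.47j,0.18-0.47j], [(0.87+0j),(0.87-0j)]]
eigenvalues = [(-0.08+0.24j), (-0.08-0.24j)]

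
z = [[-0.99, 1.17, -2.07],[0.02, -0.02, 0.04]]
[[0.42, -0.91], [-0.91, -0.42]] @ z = [[-0.43, 0.51, -0.91], [0.89, -1.06, 1.87]]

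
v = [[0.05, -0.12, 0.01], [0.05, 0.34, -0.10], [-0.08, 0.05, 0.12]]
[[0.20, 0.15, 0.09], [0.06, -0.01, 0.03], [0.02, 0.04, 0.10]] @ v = [[0.01, 0.03, -0.0],[0.00, -0.01, 0.01],[-0.01, 0.02, 0.01]]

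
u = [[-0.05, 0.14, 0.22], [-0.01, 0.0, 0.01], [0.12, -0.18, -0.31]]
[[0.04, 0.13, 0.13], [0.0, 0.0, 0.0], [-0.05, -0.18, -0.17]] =u @[[0.16, 0.05, 0.18],[0.05, 0.62, 0.23],[0.18, 0.23, 0.47]]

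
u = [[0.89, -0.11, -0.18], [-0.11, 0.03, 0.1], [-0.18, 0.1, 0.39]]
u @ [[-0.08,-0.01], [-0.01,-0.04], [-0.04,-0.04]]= [[-0.06, 0.0], [0.00, -0.00], [-0.0, -0.02]]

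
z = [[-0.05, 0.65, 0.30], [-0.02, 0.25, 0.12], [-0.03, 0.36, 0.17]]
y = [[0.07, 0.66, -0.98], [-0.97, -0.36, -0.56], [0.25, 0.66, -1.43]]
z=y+[[-0.12, -0.01, 1.28], [0.95, 0.61, 0.68], [-0.28, -0.3, 1.60]]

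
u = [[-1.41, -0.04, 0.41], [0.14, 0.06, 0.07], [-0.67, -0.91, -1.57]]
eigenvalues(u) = [(-1.46+0.5j), (-1.46-0.5j), 0j]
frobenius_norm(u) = 2.43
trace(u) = -2.92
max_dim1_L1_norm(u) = 3.15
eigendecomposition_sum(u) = [[-0.70+0.35j,-0.02+0.38j,(0.21+0.63j)],[0.07+0.03j,0.03-0.02j,(0.03-0.05j)],[-0.33-0.90j,-0.45-0.07j,(-0.78+0.17j)]] + [[(-0.7-0.35j), -0.02-0.38j, (0.21-0.63j)],[(0.07-0.03j), (0.03+0.02j), (0.03+0.05j)],[(-0.33+0.9j), (-0.45+0.07j), (-0.78-0.17j)]] + [[-0.00+0.00j, (-0-0j), (-0-0j)], [0.00-0.00j, 0.00+0.00j, 0.00+0.00j], [-0.00+0.00j, -0.00-0.00j, -0.00-0.00j]]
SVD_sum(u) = [[-0.19, -0.18, -0.30], [0.07, 0.07, 0.11], [-0.93, -0.88, -1.42]] + [[-1.22, 0.14, 0.71], [0.07, -0.01, -0.04], [0.26, -0.03, -0.15]] + [[-0.00, 0.0, -0.00], [-0.0, 0.00, -0.00], [-0.00, 0.00, -0.0]]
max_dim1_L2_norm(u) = 1.93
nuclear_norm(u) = 3.41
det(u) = 0.00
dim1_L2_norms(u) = [1.47, 0.17, 1.93]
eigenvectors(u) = [[(0.07+0.63j), (0.07-0.63j), -0.15+0.00j], [(0.04-0.04j), 0.04+0.04j, 0.88+0.00j], [(-0.77+0j), -0.77-0.00j, (-0.45+0j)]]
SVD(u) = [[-0.20, -0.98, 0.07], [0.08, 0.05, 1.00], [-0.98, 0.21, 0.06]] @ diag([1.957679657576242, 1.4475117768672792, 0.0001189230850648526]) @ [[0.49,0.46,0.74], [0.86,-0.10,-0.50], [-0.15,0.88,-0.45]]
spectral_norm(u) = 1.96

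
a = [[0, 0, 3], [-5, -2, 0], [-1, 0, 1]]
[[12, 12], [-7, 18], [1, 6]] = a @ [[3, -2], [-4, -4], [4, 4]]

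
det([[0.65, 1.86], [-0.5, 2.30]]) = 2.425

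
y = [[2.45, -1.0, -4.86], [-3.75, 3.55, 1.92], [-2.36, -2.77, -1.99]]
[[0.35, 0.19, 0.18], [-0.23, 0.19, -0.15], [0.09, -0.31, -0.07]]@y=[[-0.28, -0.17, -1.69], [-0.92, 1.32, 1.78], [1.55, -1.00, -0.89]]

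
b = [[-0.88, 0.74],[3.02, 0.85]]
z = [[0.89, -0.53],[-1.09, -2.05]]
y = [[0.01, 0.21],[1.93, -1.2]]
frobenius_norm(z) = 2.54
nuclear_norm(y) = 2.46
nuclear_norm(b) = 4.14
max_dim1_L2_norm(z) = 2.32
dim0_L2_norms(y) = [1.93, 1.22]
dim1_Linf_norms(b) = [0.88, 3.02]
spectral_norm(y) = 2.27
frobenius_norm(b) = 3.34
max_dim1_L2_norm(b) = 3.14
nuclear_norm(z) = 3.36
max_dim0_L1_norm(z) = 2.58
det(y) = -0.42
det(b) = -2.98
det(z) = -2.40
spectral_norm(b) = 3.21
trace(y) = -1.19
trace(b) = -0.03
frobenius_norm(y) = 2.28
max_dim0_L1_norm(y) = 1.94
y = b + z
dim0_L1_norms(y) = [1.94, 1.41]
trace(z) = -1.16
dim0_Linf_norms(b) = [3.02, 0.85]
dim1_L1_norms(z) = [1.42, 3.14]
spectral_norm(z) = 2.32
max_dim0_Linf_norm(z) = 2.05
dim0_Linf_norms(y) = [1.93, 1.2]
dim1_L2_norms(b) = [1.15, 3.14]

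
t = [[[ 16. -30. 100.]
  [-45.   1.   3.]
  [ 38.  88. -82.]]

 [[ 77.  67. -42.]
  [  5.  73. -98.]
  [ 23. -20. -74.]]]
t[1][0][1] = 67.0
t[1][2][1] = -20.0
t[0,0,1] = -30.0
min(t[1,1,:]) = -98.0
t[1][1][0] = 5.0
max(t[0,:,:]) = 100.0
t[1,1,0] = 5.0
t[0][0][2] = 100.0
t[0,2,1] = 88.0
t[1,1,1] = 73.0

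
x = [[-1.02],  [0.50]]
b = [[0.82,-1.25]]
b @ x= [[-1.46]]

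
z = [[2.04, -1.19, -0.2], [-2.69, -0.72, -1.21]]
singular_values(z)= [3.49, 1.64]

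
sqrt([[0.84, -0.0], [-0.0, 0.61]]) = [[0.92, -0.00], [-0.0, 0.78]]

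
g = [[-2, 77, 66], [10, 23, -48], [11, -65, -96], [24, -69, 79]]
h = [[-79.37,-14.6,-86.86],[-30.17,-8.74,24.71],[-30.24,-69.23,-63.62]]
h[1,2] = 24.71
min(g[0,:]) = -2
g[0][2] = 66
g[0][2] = 66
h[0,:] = [-79.37, -14.6, -86.86]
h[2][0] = -30.24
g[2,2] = -96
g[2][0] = 11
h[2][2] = -63.62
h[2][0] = -30.24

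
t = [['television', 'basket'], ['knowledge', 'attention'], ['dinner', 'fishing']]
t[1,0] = 'knowledge'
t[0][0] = 'television'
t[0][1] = 'basket'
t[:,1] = ['basket', 'attention', 'fishing']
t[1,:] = ['knowledge', 'attention']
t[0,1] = 'basket'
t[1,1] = 'attention'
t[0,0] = 'television'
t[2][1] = 'fishing'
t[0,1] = 'basket'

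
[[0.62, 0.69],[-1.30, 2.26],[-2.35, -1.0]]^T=[[0.62, -1.30, -2.35], [0.69, 2.26, -1.00]]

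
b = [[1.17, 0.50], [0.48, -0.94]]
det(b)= -1.340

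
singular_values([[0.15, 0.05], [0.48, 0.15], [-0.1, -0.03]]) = [0.54, 0.0]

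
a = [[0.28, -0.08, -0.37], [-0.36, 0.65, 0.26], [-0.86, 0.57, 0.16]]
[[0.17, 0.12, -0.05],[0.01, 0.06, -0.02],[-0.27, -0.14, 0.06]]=a @ [[0.52,  0.36,  -0.15], [0.36,  0.34,  -0.13], [-0.15,  -0.13,  0.05]]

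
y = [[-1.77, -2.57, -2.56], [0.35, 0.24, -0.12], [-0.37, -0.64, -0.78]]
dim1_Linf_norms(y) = [2.57, 0.35, 0.78]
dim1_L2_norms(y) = [4.04, 0.44, 1.07]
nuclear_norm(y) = 4.59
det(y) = -0.00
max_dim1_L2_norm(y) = 4.04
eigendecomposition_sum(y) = [[-1.57, -2.85, -3.61],[0.23, 0.41, 0.52],[-0.36, -0.65, -0.83]] + [[0.00, 0.00, -0.01], [-0.00, -0.00, 0.01], [0.00, 0.0, -0.00]] + [[-0.20, 0.28, 1.06],[0.12, -0.17, -0.65],[-0.01, 0.01, 0.05]]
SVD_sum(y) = [[-1.76, -2.57, -2.57], [0.10, 0.15, 0.15], [-0.46, -0.68, -0.68]] + [[-0.01, -0.00, 0.01], [0.25, 0.1, -0.27], [0.09, 0.04, -0.1]] + [[0.0, -0.00, 0.00], [0.00, -0.0, 0.0], [-0.0, 0.00, -0.0]]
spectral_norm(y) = 4.18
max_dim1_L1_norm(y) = 6.9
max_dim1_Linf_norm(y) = 2.57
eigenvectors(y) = [[-0.97,  -0.61,  -0.85], [0.14,  0.73,  0.52], [-0.22,  -0.31,  -0.04]]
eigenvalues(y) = [-1.99, -0.0, -0.32]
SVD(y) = [[-0.97,0.04,-0.26], [0.05,-0.93,-0.35], [-0.25,-0.35,0.90]] @ diag([4.180643726714259, 0.40375256207587257, 0.0013780064821075403]) @ [[0.44, 0.64, 0.64], [-0.66, -0.25, 0.70], [-0.61, 0.73, -0.31]]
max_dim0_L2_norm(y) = 2.68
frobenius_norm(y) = 4.20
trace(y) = -2.31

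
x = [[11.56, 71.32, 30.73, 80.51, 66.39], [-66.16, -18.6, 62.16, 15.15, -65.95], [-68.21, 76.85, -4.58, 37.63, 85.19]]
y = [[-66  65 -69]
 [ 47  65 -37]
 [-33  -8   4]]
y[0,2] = -69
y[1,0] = 47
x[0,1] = 71.32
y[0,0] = -66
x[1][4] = -65.95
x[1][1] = -18.6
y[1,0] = 47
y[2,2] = 4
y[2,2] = 4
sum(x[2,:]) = 126.88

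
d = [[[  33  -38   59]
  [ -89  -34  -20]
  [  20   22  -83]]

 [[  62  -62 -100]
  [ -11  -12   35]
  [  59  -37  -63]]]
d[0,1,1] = -34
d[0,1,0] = -89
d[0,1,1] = -34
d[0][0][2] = 59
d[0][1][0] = -89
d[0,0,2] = 59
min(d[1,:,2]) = -100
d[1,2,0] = 59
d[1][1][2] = 35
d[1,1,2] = 35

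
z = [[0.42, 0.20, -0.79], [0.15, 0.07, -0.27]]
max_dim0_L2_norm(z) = 0.83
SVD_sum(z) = [[0.42, 0.20, -0.79], [0.15, 0.07, -0.27]] + [[-0.0, -0.00, -0.0], [0.0, 0.00, 0.0]]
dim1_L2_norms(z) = [0.92, 0.32]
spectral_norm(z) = 0.97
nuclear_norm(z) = 0.98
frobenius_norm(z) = 0.97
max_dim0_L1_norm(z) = 1.06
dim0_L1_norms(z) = [0.57, 0.27, 1.06]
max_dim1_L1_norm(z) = 1.41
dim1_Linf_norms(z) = [0.79, 0.27]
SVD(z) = [[-0.95, -0.33],[-0.33, 0.95]] @ diag([0.9699330767502057, 0.005461375822967095]) @ [[-0.46, -0.22, 0.86], [0.85, 0.16, 0.50]]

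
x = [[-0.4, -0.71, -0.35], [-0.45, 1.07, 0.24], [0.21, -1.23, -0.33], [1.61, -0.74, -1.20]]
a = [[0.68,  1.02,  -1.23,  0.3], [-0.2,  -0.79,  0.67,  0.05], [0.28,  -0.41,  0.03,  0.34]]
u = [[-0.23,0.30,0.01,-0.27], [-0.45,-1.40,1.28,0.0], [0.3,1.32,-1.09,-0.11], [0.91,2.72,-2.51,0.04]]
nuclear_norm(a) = 2.70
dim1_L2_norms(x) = [0.89, 1.19, 1.29, 2.14]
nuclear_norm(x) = 4.30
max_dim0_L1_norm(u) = 5.74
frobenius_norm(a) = 2.14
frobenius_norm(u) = 4.65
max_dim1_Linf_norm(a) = 1.23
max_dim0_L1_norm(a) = 2.22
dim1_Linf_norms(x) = [0.71, 1.07, 1.23, 1.61]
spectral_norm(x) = 2.55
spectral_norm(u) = 4.62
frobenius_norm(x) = 2.90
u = x @ a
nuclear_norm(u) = 5.11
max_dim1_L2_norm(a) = 1.76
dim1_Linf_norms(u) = [0.3, 1.4, 1.32, 2.72]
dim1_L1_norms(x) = [1.46, 1.76, 1.77, 3.55]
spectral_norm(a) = 2.04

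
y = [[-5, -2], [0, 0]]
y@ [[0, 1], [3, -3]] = [[-6, 1], [0, 0]]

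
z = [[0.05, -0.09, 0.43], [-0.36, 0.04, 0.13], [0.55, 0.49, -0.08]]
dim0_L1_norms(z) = [0.96, 0.62, 0.64]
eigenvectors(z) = [[0.50+0.00j, -0.67+0.00j, -0.67-0.00j], [(0.39+0j), (0.51-0.32j), 0.51+0.32j], [(-0.77+0j), -0.36-0.26j, -0.36+0.26j]]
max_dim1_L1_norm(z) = 1.12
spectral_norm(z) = 0.80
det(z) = -0.09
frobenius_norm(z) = 0.94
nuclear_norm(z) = 1.50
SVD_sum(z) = [[-0.09, -0.06, 0.02], [-0.23, -0.17, 0.07], [0.58, 0.41, -0.17]] + [[0.12,  -0.00,  0.41], [0.01,  -0.0,  0.02], [0.02,  -0.0,  0.07]] + [[0.02, -0.02, -0.0],[-0.13, 0.21, 0.04],[-0.05, 0.08, 0.02]]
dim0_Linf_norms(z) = [0.55, 0.49, 0.43]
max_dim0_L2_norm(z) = 0.66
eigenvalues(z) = [(-0.68+0j), (0.35+0.12j), (0.35-0.12j)]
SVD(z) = [[0.14,0.98,0.11], [0.37,0.05,-0.93], [-0.92,0.17,-0.36]] @ diag([0.7950971761422843, 0.4343875606930796, 0.2678207004801565]) @ [[-0.79, -0.56, 0.23], [0.28, -0.01, 0.96], [0.54, -0.83, -0.17]]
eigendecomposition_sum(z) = [[(-0.24+0j), (-0.17+0j), 0.20+0.00j], [-0.18+0.00j, (-0.13+0j), 0.16+0.00j], [(0.36-0j), (0.26-0j), -0.32-0.00j]] + [[0.14-0.04j,0.04-0.24j,0.11-0.15j], [-0.09+0.10j,0.09+0.20j,(-0.01+0.17j)], [(0.09+0.03j),(0.12-0.11j),0.12-0.04j]] + [[(0.14+0.04j),  0.04+0.24j,  0.11+0.15j], [(-0.09-0.1j),  (0.09-0.2j),  (-0.01-0.17j)], [(0.09-0.03j),  0.12+0.11j,  (0.12+0.04j)]]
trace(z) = 0.01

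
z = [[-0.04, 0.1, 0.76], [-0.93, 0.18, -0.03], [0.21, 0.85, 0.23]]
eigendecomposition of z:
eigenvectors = [[0.57+0.00j, 0.25+0.45j, 0.25-0.45j],[(0.55+0j), -0.61+0.00j, -0.61-0.00j],[(-0.6+0j), -0.14+0.59j, -0.14-0.59j]]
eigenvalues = [(-0.75+0j), (0.56+0.71j), (0.56-0.71j)]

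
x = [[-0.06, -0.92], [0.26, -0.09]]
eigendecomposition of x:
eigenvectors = [[-0.88+0.00j, (-0.88-0j)], [(-0.01+0.47j), -0.01-0.47j]]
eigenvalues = [(-0.07+0.49j), (-0.07-0.49j)]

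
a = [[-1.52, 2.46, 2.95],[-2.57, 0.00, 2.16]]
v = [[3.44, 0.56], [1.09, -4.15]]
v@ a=[[-6.67, 8.46, 11.36],[9.01, 2.68, -5.75]]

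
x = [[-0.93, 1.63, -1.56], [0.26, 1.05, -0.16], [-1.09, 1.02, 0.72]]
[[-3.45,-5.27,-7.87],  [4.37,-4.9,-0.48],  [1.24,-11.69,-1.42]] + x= [[-4.38, -3.64, -9.43], [4.63, -3.85, -0.64], [0.15, -10.67, -0.70]]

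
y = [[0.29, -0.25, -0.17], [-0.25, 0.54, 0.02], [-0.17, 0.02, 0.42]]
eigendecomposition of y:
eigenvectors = [[-0.82,-0.56,-0.14], [-0.43,0.75,-0.50], [-0.38,0.35,0.85]]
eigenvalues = [0.08, 0.73, 0.44]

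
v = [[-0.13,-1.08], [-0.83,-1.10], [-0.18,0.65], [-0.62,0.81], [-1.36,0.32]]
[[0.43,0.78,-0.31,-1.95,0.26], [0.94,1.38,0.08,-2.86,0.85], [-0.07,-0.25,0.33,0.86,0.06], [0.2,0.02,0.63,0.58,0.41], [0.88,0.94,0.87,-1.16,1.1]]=v@[[-0.72, -0.84, -0.56, 1.24, -0.84], [-0.31, -0.62, 0.35, 1.66, -0.14]]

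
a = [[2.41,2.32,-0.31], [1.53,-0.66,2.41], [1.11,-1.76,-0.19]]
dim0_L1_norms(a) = [5.05, 4.74, 2.91]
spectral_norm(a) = 3.45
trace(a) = 1.56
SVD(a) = [[-0.93, -0.29, -0.21], [-0.36, 0.83, 0.42], [0.05, 0.47, -0.88]] @ diag([3.450143796334337, 3.0738760458930625, 1.6984680859823431]) @ [[-0.79, -0.59, -0.17], [0.36, -0.67, 0.65], [-0.5, 0.46, 0.74]]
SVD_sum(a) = [[2.55, 1.88, 0.54], [0.98, 0.72, 0.21], [-0.14, -0.11, -0.03]] + [[-0.32, 0.60, -0.59], [0.91, -1.71, 1.67], [0.51, -0.97, 0.95]] + [[0.18, -0.17, -0.27], [-0.36, 0.33, 0.53], [0.74, -0.68, -1.10]]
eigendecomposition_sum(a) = [[2.76-0.00j, 1.30+0.00j, 0.64+0.00j], [(1.2-0j), (0.57+0j), (0.28+0j)], [0.27-0.00j, (0.13+0j), 0.06+0.00j]] + [[-0.18+0.16j,0.51-0.26j,-0.47-0.44j], [(0.16-0.37j),(-0.61+0.78j),(1.07+0.36j)], [(0.42+0.08j),(-0.94-0.45j),(-0.13+1.18j)]] + [[(-0.18-0.16j),0.51+0.26j,-0.47+0.44j], [(0.16+0.37j),-0.61-0.78j,1.07-0.36j], [0.42-0.08j,(-0.94+0.45j),-0.13-1.18j]]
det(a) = 18.01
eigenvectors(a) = [[0.91+0.00j, (0.22-0.3j), (0.22+0.3j)],[0.40+0.00j, (-0.14+0.62j), (-0.14-0.62j)],[0.09+0.00j, (-0.67+0j), (-0.67-0j)]]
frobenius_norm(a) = 4.92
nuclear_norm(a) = 8.22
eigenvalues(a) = [(3.39+0j), (-0.91+2.12j), (-0.91-2.12j)]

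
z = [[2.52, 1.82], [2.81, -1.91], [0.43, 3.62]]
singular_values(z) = [4.49, 3.79]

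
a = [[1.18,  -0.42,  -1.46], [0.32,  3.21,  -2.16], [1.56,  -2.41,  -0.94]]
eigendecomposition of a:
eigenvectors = [[0.62,0.78,-0.07],[0.34,0.29,-0.91],[0.71,0.55,0.41]]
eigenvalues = [-0.74, -0.01, 4.2]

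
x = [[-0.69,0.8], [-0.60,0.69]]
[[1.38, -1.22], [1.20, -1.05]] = x@[[-2.19, -0.38], [-0.17, -1.85]]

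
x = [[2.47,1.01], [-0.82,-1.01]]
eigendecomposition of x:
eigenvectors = [[0.97,-0.3], [-0.25,0.95]]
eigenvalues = [2.21, -0.75]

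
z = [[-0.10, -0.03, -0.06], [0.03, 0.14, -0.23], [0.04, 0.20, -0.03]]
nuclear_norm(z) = 0.55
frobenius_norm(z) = 0.36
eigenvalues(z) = [(-0.09+0j), (0.05+0.2j), (0.05-0.2j)]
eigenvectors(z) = [[(0.98+0j),-0.02-0.21j,(-0.02+0.21j)], [-0.18+0.00j,(-0.72+0j),(-0.72-0j)], [(-0.05+0j),-0.28+0.60j,(-0.28-0.6j)]]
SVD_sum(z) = [[0.0, 0.00, -0.00], [0.04, 0.19, -0.17], [0.03, 0.12, -0.12]] + [[-0.05, -0.06, -0.07], [-0.03, -0.04, -0.05], [0.05, 0.06, 0.07]] + [[-0.05, 0.02, 0.02], [0.02, -0.01, -0.01], [-0.04, 0.02, 0.01]]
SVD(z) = [[-0.01, -0.63, -0.77], [-0.84, -0.42, 0.36], [-0.55, 0.65, -0.52]] @ diag([0.3118161714838904, 0.16514109113984338, 0.07680556762547204]) @ [[-0.15, -0.73, 0.67], [0.47, 0.55, 0.69], [0.87, -0.41, -0.26]]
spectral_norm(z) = 0.31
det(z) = -0.00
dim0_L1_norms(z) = [0.17, 0.37, 0.32]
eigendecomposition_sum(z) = [[(-0.09-0j),0.02-0.00j,-0.03+0.00j],  [0.02+0.00j,(-0+0j),0.01-0.00j],  [0j,-0.00+0.00j,-0j]] + [[(-0+0j), -0.02+0.02j, (-0.01-0.03j)], [0.01+0.02j, (0.07+0.09j), -0.12+0.04j], [0.02+0.00j, (0.1-0.03j), (-0.02+0.11j)]] + [[-0.00-0.00j, (-0.02-0.02j), (-0.01+0.03j)], [(0.01-0.02j), (0.07-0.09j), -0.12-0.04j], [(0.02-0j), (0.1+0.03j), -0.02-0.11j]]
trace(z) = 0.01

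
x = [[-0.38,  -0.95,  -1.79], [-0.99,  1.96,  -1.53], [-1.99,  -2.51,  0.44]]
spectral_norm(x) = 3.61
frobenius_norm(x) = 4.68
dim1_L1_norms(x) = [3.12, 4.48, 4.94]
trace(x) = 2.02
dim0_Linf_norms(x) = [1.99, 2.51, 1.79]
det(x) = -13.60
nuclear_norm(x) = 7.66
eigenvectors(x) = [[-0.65,-0.74,-0.17],[-0.35,0.34,-0.68],[-0.68,0.58,0.71]]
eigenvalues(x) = [-2.77, 1.48, 3.31]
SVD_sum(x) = [[-0.2, -0.52, 0.13],[0.63, 1.62, -0.42],[-1.08, -2.79, 0.73]] + [[-0.98, 0.03, -1.33], [-1.1, 0.04, -1.5], [-0.46, 0.02, -0.62]] + [[0.8, -0.46, -0.60], [-0.52, 0.3, 0.39], [-0.45, 0.26, 0.34]]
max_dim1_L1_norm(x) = 4.94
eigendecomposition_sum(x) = [[-1.22, -0.81, -1.06], [-0.67, -0.44, -0.58], [-1.28, -0.85, -1.11]] + [[0.82, -0.67, -0.44],[-0.38, 0.31, 0.20],[-0.65, 0.53, 0.35]] + [[0.01, 0.52, -0.29], [0.06, 2.09, -1.15], [-0.06, -2.19, 1.21]]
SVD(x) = [[0.16, -0.63, 0.76], [-0.50, -0.71, -0.49], [0.85, -0.3, -0.43]] @ diag([3.605023697541493, 2.601269330247381, 1.4507246505379974]) @ [[-0.35, -0.91, 0.24], [0.59, -0.02, 0.81], [0.73, -0.42, -0.54]]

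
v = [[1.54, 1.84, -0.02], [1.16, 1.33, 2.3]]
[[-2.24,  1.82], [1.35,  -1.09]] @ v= [[-1.34, -1.70, 4.23], [0.81, 1.03, -2.53]]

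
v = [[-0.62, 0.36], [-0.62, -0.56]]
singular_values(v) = [0.9, 0.63]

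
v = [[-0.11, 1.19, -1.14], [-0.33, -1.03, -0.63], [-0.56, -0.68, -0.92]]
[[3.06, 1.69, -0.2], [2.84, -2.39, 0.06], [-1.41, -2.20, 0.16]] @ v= [[-0.78, 2.04, -4.37],[0.44, 5.80, -1.79],[0.79, 0.48, 2.85]]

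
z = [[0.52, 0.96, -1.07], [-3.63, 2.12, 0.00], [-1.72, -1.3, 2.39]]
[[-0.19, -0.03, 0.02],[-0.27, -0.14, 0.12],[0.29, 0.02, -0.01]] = z @ [[-0.02,  0.01,  -0.01], [-0.16,  -0.05,  0.04], [0.02,  -0.01,  0.01]]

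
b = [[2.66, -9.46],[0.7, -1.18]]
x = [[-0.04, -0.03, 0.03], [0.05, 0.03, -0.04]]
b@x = [[-0.58,  -0.36,  0.46], [-0.09,  -0.06,  0.07]]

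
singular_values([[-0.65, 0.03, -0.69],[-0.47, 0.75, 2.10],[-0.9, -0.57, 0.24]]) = [2.35, 1.21, 0.56]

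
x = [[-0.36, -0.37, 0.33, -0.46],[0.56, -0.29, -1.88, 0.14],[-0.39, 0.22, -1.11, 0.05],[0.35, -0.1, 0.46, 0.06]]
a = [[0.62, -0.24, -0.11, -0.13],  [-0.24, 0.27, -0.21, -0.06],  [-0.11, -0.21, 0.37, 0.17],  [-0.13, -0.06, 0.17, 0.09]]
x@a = [[-0.11, -0.06, 0.16, 0.08], [0.61, 0.17, -0.67, -0.36], [-0.18, 0.38, -0.41, -0.15], [0.18, -0.21, 0.16, 0.04]]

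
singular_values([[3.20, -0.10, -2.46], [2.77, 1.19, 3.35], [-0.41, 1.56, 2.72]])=[5.27, 4.27, 0.77]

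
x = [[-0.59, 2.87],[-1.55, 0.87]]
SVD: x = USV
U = [[-0.9,-0.43], [-0.43,0.90]]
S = [3.2, 1.23]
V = [[0.38, -0.93],[-0.93, -0.38]]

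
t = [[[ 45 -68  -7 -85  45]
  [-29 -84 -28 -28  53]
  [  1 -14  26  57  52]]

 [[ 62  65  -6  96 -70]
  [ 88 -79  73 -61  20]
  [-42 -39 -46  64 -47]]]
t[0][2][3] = 57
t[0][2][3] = 57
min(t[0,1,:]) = -84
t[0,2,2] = 26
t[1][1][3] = -61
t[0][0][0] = 45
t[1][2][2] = -46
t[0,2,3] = 57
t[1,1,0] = 88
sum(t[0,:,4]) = 150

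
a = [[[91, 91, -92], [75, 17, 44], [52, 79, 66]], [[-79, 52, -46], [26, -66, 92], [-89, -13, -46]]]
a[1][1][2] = 92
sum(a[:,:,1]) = 160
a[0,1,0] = 75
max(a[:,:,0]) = 91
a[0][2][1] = 79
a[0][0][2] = -92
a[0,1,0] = 75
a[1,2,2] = -46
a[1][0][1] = 52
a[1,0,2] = -46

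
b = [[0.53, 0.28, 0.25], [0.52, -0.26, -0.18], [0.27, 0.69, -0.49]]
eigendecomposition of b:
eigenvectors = [[(0.85+0j), (0.14+0.2j), (0.14-0.2j)], [(0.36+0j), (-0.05-0.53j), (-0.05+0.53j)], [(0.38+0j), (-0.81+0j), (-0.81-0j)]]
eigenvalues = [(0.76+0j), (-0.49+0.39j), (-0.49-0.39j)]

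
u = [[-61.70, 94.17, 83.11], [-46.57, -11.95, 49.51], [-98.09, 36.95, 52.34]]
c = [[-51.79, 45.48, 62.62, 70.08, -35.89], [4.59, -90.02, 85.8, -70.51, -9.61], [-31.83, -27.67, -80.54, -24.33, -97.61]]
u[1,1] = -11.95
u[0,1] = 94.17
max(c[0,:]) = 70.08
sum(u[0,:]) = 115.58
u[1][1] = -11.95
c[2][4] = -97.61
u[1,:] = [-46.57, -11.95, 49.51]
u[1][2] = 49.51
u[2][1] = 36.95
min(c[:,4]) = -97.61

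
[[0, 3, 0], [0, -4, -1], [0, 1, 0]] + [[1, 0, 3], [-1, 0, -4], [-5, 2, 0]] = [[1, 3, 3], [-1, -4, -5], [-5, 3, 0]]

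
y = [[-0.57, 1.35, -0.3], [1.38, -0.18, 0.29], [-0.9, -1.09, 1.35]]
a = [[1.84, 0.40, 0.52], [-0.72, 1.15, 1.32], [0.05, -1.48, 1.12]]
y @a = [[-2.04, 1.77, 1.15], [2.68, -0.08, 0.80], [-0.80, -3.61, -0.39]]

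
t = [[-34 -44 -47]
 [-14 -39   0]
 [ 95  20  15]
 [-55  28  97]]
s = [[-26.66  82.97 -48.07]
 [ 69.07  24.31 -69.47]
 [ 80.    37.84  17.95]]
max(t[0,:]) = -34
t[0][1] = -44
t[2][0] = 95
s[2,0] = 80.0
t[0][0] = -34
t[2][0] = 95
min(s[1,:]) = -69.47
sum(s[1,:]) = 23.909999999999997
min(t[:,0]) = -55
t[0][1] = -44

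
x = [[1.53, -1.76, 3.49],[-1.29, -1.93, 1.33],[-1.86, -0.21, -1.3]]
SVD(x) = [[-0.88, 0.07, 0.46], [-0.33, -0.80, -0.5], [0.34, -0.59, 0.73]] @ diag([4.746282575853803, 2.728186380673445, 0.0008845645923624485]) @ [[-0.33, 0.44, -0.83], [0.82, 0.57, -0.02], [-0.46, 0.69, 0.55]]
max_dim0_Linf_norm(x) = 3.49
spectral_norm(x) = 4.75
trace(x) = -1.70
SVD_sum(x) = [[1.38, -1.87, 3.49], [0.51, -0.69, 1.29], [-0.53, 0.71, -1.33]] + [[0.15, 0.11, -0.0],[-1.8, -1.24, 0.05],[-1.33, -0.92, 0.03]] + [[-0.00,0.0,0.0], [0.00,-0.00,-0.0], [-0.00,0.00,0.0]]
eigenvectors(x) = [[-0.46+0.00j, (-0.06-0.39j), (-0.06+0.39j)], [0.69+0.00j, 0.71+0.00j, 0.71-0.00j], [0.55+0.00j, (0.53+0.25j), (0.53-0.25j)]]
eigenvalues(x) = [(-0.01+0j), (-0.85+1.16j), (-0.85-1.16j)]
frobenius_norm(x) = 5.47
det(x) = -0.01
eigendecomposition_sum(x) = [[(-0.01+0j), (0.01-0j), (-0.01+0j)], [(0.01-0j), (-0.01+0j), (0.02-0j)], [(0.01-0j), (-0.01+0j), 0.01-0.00j]] + [[0.77+0.25j,(-0.88+0.66j),(1.75-0.62j)], [-0.65+1.32j,(-0.96-1.77j),0.66+3.32j], [(-0.93+0.75j),(-0.1-1.63j),-0.66+2.68j]] + [[(0.77-0.25j), (-0.88-0.66j), 1.75+0.62j],[(-0.65-1.32j), (-0.96+1.77j), 0.66-3.32j],[-0.93-0.75j, (-0.1+1.63j), (-0.66-2.68j)]]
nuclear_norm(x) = 7.48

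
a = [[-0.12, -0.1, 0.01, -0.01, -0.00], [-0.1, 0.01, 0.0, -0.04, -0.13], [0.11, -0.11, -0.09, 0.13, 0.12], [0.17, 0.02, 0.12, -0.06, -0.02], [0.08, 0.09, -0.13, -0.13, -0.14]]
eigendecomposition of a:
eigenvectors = [[(-0.1-0.19j), -0.10+0.19j, (-0.22+0.27j), (-0.22-0.27j), -0.08+0.00j], [(0.01+0.41j), 0.01-0.41j, 0.18+0.32j, (0.18-0.32j), (0.09+0j)], [(-0.31-0.25j), (-0.31+0.25j), -0.08-0.46j, -0.08+0.46j, 0.69+0.00j], [(-0.57+0j), (-0.57-0j), (0.21+0.27j), (0.21-0.27j), -0.60+0.00j], [0.55+0.00j, (0.55-0j), (0.64+0j), 0.64-0.00j, 0.37+0.00j]]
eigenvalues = [(0.05+0.1j), (0.05-0.1j), (-0.17+0.12j), (-0.17-0.12j), (-0.17+0j)]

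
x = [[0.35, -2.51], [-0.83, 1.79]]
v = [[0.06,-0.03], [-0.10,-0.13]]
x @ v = [[0.27, 0.32], [-0.23, -0.21]]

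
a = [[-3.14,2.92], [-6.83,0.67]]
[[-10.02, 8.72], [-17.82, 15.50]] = a@[[2.54, -2.21],[-0.70, 0.61]]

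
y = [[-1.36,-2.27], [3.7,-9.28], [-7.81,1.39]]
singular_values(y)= [11.3, 6.48]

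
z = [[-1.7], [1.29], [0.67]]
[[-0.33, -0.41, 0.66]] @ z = [[0.47]]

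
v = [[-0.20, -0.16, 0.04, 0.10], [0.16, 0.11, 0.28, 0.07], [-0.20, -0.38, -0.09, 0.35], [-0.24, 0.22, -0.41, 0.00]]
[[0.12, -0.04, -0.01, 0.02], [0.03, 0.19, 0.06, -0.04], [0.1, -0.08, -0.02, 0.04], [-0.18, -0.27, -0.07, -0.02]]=v@[[-0.30,  0.33,  0.08,  -0.02], [-0.34,  0.01,  0.01,  -0.17], [0.44,  0.46,  0.14,  -0.03], [-0.13,  0.08,  0.03,  -0.09]]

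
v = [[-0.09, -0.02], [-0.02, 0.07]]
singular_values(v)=[0.09, 0.07]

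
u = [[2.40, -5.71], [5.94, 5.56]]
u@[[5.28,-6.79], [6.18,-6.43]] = [[-22.62, 20.42], [65.72, -76.08]]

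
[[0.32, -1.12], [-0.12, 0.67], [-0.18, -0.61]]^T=[[0.32, -0.12, -0.18], [-1.12, 0.67, -0.61]]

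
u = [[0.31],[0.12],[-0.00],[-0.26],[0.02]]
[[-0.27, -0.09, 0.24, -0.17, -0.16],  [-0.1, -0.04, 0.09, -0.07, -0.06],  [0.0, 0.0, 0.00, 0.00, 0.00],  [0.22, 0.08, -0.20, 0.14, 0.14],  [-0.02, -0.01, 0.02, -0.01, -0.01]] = u @ [[-0.86, -0.3, 0.76, -0.55, -0.53]]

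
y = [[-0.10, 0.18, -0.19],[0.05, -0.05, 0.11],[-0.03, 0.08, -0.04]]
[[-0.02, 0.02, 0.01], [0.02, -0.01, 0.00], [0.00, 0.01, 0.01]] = y @ [[0.12, 0.04, -0.29], [0.17, 0.08, 0.08], [0.22, -0.03, 0.19]]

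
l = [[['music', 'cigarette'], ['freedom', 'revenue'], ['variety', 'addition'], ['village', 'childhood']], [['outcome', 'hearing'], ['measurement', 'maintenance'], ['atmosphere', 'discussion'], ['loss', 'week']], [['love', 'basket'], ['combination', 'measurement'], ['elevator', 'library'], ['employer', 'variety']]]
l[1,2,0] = 'atmosphere'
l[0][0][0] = 'music'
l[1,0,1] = 'hearing'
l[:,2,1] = ['addition', 'discussion', 'library']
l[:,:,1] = [['cigarette', 'revenue', 'addition', 'childhood'], ['hearing', 'maintenance', 'discussion', 'week'], ['basket', 'measurement', 'library', 'variety']]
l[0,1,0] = 'freedom'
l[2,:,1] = ['basket', 'measurement', 'library', 'variety']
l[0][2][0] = 'variety'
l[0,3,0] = 'village'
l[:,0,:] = [['music', 'cigarette'], ['outcome', 'hearing'], ['love', 'basket']]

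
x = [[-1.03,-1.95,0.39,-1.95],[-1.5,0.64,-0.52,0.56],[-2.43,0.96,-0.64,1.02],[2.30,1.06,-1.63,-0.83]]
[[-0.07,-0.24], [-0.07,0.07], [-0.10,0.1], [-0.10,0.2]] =x @ [[0.05, -0.0], [-0.12, 0.19], [-0.01, 0.03], [0.13, -0.06]]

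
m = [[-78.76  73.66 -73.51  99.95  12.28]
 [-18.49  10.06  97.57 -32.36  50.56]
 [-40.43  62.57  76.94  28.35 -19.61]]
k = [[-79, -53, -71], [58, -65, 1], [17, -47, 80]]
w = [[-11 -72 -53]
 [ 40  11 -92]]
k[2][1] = -47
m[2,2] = 76.94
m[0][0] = -78.76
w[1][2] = -92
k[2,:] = [17, -47, 80]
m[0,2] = -73.51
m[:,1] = [73.66, 10.06, 62.57]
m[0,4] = 12.28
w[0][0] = -11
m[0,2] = -73.51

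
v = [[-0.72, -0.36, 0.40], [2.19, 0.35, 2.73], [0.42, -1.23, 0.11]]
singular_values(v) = [3.53, 1.3, 0.85]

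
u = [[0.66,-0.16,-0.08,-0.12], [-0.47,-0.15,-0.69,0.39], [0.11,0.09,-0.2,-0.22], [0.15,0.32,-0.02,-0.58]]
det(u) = -0.001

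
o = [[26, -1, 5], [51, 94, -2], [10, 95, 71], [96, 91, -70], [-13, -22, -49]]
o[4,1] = -22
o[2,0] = 10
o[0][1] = -1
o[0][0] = 26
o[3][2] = -70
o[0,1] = -1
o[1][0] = 51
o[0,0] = 26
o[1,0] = 51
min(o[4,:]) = -49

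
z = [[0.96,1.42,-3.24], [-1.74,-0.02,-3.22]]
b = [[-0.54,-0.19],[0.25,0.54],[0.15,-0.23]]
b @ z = [[-0.19, -0.76, 2.36], [-0.7, 0.34, -2.55], [0.54, 0.22, 0.25]]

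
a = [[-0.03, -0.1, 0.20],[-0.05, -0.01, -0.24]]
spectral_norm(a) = 0.32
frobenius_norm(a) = 0.33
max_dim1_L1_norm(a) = 0.33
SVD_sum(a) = [[0.01, -0.04, 0.21], [-0.01, 0.04, -0.23]] + [[-0.04, -0.06, -0.01], [-0.04, -0.05, -0.01]]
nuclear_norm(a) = 0.42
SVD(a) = [[-0.67,0.74], [0.74,0.67]] @ diag([0.31825617462422606, 0.09906062443551511]) @ [[-0.05, 0.19, -0.98],[-0.56, -0.82, -0.13]]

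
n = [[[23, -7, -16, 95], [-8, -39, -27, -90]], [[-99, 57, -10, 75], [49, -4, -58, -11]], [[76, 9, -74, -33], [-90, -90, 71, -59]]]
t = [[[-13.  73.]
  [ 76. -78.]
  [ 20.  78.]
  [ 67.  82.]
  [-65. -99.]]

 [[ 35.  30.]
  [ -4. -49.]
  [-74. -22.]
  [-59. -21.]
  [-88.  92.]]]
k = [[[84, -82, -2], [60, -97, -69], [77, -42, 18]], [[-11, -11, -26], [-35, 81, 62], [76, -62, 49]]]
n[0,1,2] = -27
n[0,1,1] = -39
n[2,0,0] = 76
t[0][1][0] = 76.0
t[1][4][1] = 92.0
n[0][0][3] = 95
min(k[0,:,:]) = -97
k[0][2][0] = 77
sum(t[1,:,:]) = -160.0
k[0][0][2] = -2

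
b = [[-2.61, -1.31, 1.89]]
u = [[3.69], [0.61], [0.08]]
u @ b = [[-9.63, -4.83, 6.97], [-1.59, -0.80, 1.15], [-0.21, -0.10, 0.15]]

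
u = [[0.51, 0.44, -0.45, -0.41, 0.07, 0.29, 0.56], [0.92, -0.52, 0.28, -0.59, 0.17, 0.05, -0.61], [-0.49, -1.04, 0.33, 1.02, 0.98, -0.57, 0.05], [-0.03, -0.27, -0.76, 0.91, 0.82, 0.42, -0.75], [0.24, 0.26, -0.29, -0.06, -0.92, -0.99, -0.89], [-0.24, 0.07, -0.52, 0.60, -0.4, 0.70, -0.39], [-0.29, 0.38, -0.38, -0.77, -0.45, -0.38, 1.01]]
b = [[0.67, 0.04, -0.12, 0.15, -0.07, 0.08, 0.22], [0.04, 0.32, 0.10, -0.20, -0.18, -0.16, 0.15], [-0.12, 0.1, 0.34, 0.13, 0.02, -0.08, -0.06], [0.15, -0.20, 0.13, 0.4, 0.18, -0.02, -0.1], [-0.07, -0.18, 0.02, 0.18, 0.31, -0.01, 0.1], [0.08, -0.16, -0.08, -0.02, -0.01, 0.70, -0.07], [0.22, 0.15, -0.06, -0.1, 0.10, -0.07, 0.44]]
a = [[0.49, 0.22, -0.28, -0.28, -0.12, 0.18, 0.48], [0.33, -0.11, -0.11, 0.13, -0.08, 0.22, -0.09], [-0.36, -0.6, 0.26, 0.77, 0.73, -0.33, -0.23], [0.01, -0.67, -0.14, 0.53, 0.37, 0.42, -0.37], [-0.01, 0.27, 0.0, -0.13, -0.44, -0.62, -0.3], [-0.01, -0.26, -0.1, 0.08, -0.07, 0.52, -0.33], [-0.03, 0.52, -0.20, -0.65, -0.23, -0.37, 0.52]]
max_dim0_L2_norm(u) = 1.83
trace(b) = 3.18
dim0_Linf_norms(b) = [0.67, 0.32, 0.34, 0.4, 0.31, 0.7, 0.44]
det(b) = 0.00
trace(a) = 1.77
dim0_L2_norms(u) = [1.24, 1.35, 1.21, 1.83, 1.7, 1.48, 1.79]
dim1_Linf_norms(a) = [0.49, 0.33, 0.77, 0.67, 0.62, 0.52, 0.65]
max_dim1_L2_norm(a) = 1.36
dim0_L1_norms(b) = [1.35, 1.15, 0.85, 1.18, 0.87, 1.12, 1.14]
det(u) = 1.45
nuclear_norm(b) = 3.18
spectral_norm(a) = 2.03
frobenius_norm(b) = 1.49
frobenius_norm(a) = 2.53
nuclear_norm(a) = 4.73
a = u @ b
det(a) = 0.00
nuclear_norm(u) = 9.30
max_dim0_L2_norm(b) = 0.74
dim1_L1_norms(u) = [2.73, 3.14, 4.48, 3.96, 3.65, 2.92, 3.66]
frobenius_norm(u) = 4.06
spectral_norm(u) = 2.61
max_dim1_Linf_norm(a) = 0.77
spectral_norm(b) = 0.86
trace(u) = 2.02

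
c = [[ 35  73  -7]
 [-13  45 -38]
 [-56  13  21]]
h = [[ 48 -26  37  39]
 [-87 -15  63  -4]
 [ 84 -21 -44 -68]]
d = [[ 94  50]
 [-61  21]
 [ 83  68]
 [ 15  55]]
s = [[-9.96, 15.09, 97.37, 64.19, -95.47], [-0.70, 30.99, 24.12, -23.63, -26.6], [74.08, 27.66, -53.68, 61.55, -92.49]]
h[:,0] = [48, -87, 84]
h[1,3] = -4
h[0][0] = 48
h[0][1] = -26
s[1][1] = 30.99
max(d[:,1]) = 68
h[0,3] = 39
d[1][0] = -61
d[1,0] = -61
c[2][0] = -56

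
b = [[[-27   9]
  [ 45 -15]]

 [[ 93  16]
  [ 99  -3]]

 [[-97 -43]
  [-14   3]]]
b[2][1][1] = 3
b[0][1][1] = -15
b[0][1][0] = 45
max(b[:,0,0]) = 93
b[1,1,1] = -3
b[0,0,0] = -27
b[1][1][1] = -3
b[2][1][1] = 3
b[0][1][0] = 45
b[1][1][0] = 99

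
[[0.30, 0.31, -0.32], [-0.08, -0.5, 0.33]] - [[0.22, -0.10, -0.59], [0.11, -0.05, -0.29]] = [[0.08, 0.41, 0.27],[-0.19, -0.45, 0.62]]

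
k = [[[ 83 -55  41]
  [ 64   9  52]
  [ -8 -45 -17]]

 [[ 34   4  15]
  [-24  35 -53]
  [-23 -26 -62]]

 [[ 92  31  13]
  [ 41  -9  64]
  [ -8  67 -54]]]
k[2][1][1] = -9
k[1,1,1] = 35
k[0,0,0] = 83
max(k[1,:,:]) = 35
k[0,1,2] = 52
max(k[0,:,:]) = 83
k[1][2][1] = -26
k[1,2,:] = [-23, -26, -62]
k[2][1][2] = 64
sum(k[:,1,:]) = 179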